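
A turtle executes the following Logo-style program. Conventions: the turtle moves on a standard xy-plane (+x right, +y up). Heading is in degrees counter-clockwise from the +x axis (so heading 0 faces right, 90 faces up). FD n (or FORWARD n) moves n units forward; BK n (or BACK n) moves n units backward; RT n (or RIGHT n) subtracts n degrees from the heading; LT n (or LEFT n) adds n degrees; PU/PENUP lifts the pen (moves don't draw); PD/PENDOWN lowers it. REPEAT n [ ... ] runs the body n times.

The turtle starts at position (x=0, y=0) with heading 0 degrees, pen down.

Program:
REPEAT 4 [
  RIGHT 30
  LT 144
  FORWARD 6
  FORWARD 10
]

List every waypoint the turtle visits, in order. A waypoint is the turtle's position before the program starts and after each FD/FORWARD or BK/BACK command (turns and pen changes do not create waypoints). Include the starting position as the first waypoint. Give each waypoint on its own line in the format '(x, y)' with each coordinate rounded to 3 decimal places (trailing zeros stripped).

Answer: (0, 0)
(-2.44, 5.481)
(-6.508, 14.617)
(-10.523, 10.158)
(-17.214, 2.726)
(-11.508, 0.872)
(-1.997, -2.218)
(-2.624, 3.749)
(-3.669, 13.694)

Derivation:
Executing turtle program step by step:
Start: pos=(0,0), heading=0, pen down
REPEAT 4 [
  -- iteration 1/4 --
  RT 30: heading 0 -> 330
  LT 144: heading 330 -> 114
  FD 6: (0,0) -> (-2.44,5.481) [heading=114, draw]
  FD 10: (-2.44,5.481) -> (-6.508,14.617) [heading=114, draw]
  -- iteration 2/4 --
  RT 30: heading 114 -> 84
  LT 144: heading 84 -> 228
  FD 6: (-6.508,14.617) -> (-10.523,10.158) [heading=228, draw]
  FD 10: (-10.523,10.158) -> (-17.214,2.726) [heading=228, draw]
  -- iteration 3/4 --
  RT 30: heading 228 -> 198
  LT 144: heading 198 -> 342
  FD 6: (-17.214,2.726) -> (-11.508,0.872) [heading=342, draw]
  FD 10: (-11.508,0.872) -> (-1.997,-2.218) [heading=342, draw]
  -- iteration 4/4 --
  RT 30: heading 342 -> 312
  LT 144: heading 312 -> 96
  FD 6: (-1.997,-2.218) -> (-2.624,3.749) [heading=96, draw]
  FD 10: (-2.624,3.749) -> (-3.669,13.694) [heading=96, draw]
]
Final: pos=(-3.669,13.694), heading=96, 8 segment(s) drawn
Waypoints (9 total):
(0, 0)
(-2.44, 5.481)
(-6.508, 14.617)
(-10.523, 10.158)
(-17.214, 2.726)
(-11.508, 0.872)
(-1.997, -2.218)
(-2.624, 3.749)
(-3.669, 13.694)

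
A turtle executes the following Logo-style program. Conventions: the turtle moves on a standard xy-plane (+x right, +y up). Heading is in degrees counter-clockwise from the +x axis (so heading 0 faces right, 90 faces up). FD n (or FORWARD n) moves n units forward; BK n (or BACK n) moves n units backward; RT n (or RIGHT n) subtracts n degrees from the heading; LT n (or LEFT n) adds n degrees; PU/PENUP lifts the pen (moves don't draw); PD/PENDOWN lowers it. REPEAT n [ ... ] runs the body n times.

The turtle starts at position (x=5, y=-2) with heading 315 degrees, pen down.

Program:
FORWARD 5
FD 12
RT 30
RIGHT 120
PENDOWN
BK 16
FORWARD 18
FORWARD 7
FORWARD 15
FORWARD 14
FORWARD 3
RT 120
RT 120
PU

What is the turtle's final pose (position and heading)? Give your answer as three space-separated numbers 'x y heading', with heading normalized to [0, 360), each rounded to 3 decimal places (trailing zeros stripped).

Answer: -22.582 -3.409 285

Derivation:
Executing turtle program step by step:
Start: pos=(5,-2), heading=315, pen down
FD 5: (5,-2) -> (8.536,-5.536) [heading=315, draw]
FD 12: (8.536,-5.536) -> (17.021,-14.021) [heading=315, draw]
RT 30: heading 315 -> 285
RT 120: heading 285 -> 165
PD: pen down
BK 16: (17.021,-14.021) -> (32.476,-18.162) [heading=165, draw]
FD 18: (32.476,-18.162) -> (15.089,-13.503) [heading=165, draw]
FD 7: (15.089,-13.503) -> (8.327,-11.691) [heading=165, draw]
FD 15: (8.327,-11.691) -> (-6.161,-7.809) [heading=165, draw]
FD 14: (-6.161,-7.809) -> (-19.684,-4.186) [heading=165, draw]
FD 3: (-19.684,-4.186) -> (-22.582,-3.409) [heading=165, draw]
RT 120: heading 165 -> 45
RT 120: heading 45 -> 285
PU: pen up
Final: pos=(-22.582,-3.409), heading=285, 8 segment(s) drawn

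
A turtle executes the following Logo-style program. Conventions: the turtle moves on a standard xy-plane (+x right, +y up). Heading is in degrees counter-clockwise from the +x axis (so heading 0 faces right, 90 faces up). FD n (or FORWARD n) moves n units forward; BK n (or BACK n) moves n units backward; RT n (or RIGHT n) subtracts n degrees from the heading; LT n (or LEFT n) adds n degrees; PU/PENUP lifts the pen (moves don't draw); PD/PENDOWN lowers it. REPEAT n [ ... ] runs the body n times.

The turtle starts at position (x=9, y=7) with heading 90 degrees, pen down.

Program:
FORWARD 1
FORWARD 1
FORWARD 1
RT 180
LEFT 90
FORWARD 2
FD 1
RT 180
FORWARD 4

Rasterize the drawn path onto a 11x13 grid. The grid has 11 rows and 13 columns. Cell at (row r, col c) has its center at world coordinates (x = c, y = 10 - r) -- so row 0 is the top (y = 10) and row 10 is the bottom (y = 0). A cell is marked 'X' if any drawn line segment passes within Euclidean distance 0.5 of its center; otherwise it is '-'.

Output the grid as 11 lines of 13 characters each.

Segment 0: (9,7) -> (9,8)
Segment 1: (9,8) -> (9,9)
Segment 2: (9,9) -> (9,10)
Segment 3: (9,10) -> (11,10)
Segment 4: (11,10) -> (12,10)
Segment 5: (12,10) -> (8,10)

Answer: --------XXXXX
---------X---
---------X---
---------X---
-------------
-------------
-------------
-------------
-------------
-------------
-------------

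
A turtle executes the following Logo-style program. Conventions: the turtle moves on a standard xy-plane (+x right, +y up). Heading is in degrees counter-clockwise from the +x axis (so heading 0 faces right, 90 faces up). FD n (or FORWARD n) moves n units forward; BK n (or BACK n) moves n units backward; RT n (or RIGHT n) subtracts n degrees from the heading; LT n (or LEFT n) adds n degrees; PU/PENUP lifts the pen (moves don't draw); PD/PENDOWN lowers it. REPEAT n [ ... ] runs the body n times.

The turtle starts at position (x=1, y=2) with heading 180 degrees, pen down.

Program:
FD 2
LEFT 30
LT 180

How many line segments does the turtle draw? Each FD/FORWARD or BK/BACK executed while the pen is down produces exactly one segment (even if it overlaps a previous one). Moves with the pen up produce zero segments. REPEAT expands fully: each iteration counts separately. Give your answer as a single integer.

Executing turtle program step by step:
Start: pos=(1,2), heading=180, pen down
FD 2: (1,2) -> (-1,2) [heading=180, draw]
LT 30: heading 180 -> 210
LT 180: heading 210 -> 30
Final: pos=(-1,2), heading=30, 1 segment(s) drawn
Segments drawn: 1

Answer: 1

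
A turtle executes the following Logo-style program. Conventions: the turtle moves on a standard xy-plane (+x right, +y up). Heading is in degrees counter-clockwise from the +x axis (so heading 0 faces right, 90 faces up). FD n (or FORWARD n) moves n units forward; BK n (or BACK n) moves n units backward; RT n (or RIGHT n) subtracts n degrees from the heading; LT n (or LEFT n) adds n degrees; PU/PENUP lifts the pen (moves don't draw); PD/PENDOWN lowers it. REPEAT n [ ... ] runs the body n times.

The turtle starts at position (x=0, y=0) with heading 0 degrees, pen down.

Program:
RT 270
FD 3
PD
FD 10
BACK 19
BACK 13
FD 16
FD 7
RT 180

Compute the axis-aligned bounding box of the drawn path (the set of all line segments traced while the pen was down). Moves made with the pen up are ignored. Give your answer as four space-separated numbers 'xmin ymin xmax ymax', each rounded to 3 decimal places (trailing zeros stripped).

Answer: 0 -19 0 13

Derivation:
Executing turtle program step by step:
Start: pos=(0,0), heading=0, pen down
RT 270: heading 0 -> 90
FD 3: (0,0) -> (0,3) [heading=90, draw]
PD: pen down
FD 10: (0,3) -> (0,13) [heading=90, draw]
BK 19: (0,13) -> (0,-6) [heading=90, draw]
BK 13: (0,-6) -> (0,-19) [heading=90, draw]
FD 16: (0,-19) -> (0,-3) [heading=90, draw]
FD 7: (0,-3) -> (0,4) [heading=90, draw]
RT 180: heading 90 -> 270
Final: pos=(0,4), heading=270, 6 segment(s) drawn

Segment endpoints: x in {0, 0, 0, 0, 0, 0, 0}, y in {-19, -6, -3, 0, 3, 4, 13}
xmin=0, ymin=-19, xmax=0, ymax=13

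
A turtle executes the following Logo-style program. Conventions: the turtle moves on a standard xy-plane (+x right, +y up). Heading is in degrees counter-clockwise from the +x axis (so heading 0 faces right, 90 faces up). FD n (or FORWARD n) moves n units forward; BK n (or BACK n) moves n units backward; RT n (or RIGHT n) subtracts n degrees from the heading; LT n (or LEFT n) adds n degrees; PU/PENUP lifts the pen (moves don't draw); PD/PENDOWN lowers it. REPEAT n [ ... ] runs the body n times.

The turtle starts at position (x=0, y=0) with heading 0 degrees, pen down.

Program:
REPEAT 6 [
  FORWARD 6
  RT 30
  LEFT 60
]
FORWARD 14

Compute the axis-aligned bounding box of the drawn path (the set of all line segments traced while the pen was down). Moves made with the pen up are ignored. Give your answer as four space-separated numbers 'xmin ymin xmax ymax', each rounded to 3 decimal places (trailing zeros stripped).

Answer: -8 0 14.196 22.392

Derivation:
Executing turtle program step by step:
Start: pos=(0,0), heading=0, pen down
REPEAT 6 [
  -- iteration 1/6 --
  FD 6: (0,0) -> (6,0) [heading=0, draw]
  RT 30: heading 0 -> 330
  LT 60: heading 330 -> 30
  -- iteration 2/6 --
  FD 6: (6,0) -> (11.196,3) [heading=30, draw]
  RT 30: heading 30 -> 0
  LT 60: heading 0 -> 60
  -- iteration 3/6 --
  FD 6: (11.196,3) -> (14.196,8.196) [heading=60, draw]
  RT 30: heading 60 -> 30
  LT 60: heading 30 -> 90
  -- iteration 4/6 --
  FD 6: (14.196,8.196) -> (14.196,14.196) [heading=90, draw]
  RT 30: heading 90 -> 60
  LT 60: heading 60 -> 120
  -- iteration 5/6 --
  FD 6: (14.196,14.196) -> (11.196,19.392) [heading=120, draw]
  RT 30: heading 120 -> 90
  LT 60: heading 90 -> 150
  -- iteration 6/6 --
  FD 6: (11.196,19.392) -> (6,22.392) [heading=150, draw]
  RT 30: heading 150 -> 120
  LT 60: heading 120 -> 180
]
FD 14: (6,22.392) -> (-8,22.392) [heading=180, draw]
Final: pos=(-8,22.392), heading=180, 7 segment(s) drawn

Segment endpoints: x in {-8, 0, 6, 6, 11.196, 11.196, 14.196}, y in {0, 3, 8.196, 14.196, 19.392, 22.392}
xmin=-8, ymin=0, xmax=14.196, ymax=22.392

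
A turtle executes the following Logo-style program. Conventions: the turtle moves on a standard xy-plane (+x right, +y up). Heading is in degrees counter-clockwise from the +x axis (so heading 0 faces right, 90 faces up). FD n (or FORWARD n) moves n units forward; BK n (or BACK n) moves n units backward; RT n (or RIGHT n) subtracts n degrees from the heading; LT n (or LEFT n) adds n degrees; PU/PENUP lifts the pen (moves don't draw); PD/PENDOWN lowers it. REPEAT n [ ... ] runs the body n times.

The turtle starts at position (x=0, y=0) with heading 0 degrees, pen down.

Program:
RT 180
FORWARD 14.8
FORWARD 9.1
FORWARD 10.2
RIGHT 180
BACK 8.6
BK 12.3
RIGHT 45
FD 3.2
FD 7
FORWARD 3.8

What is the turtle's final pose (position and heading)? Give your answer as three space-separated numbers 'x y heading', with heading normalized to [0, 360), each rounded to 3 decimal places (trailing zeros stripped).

Answer: -45.101 -9.899 315

Derivation:
Executing turtle program step by step:
Start: pos=(0,0), heading=0, pen down
RT 180: heading 0 -> 180
FD 14.8: (0,0) -> (-14.8,0) [heading=180, draw]
FD 9.1: (-14.8,0) -> (-23.9,0) [heading=180, draw]
FD 10.2: (-23.9,0) -> (-34.1,0) [heading=180, draw]
RT 180: heading 180 -> 0
BK 8.6: (-34.1,0) -> (-42.7,0) [heading=0, draw]
BK 12.3: (-42.7,0) -> (-55,0) [heading=0, draw]
RT 45: heading 0 -> 315
FD 3.2: (-55,0) -> (-52.737,-2.263) [heading=315, draw]
FD 7: (-52.737,-2.263) -> (-47.788,-7.212) [heading=315, draw]
FD 3.8: (-47.788,-7.212) -> (-45.101,-9.899) [heading=315, draw]
Final: pos=(-45.101,-9.899), heading=315, 8 segment(s) drawn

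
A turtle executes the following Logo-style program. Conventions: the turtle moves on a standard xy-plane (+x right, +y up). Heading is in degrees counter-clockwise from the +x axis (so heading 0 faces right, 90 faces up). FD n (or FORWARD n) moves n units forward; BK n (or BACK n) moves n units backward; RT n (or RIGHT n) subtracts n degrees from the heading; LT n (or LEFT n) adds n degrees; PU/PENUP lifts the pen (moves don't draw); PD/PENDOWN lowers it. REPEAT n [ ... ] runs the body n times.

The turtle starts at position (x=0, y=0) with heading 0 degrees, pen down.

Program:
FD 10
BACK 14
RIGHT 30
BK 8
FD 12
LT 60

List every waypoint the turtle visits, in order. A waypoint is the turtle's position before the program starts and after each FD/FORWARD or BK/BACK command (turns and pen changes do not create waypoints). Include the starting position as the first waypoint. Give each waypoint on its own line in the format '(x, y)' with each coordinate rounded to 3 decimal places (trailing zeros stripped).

Answer: (0, 0)
(10, 0)
(-4, 0)
(-10.928, 4)
(-0.536, -2)

Derivation:
Executing turtle program step by step:
Start: pos=(0,0), heading=0, pen down
FD 10: (0,0) -> (10,0) [heading=0, draw]
BK 14: (10,0) -> (-4,0) [heading=0, draw]
RT 30: heading 0 -> 330
BK 8: (-4,0) -> (-10.928,4) [heading=330, draw]
FD 12: (-10.928,4) -> (-0.536,-2) [heading=330, draw]
LT 60: heading 330 -> 30
Final: pos=(-0.536,-2), heading=30, 4 segment(s) drawn
Waypoints (5 total):
(0, 0)
(10, 0)
(-4, 0)
(-10.928, 4)
(-0.536, -2)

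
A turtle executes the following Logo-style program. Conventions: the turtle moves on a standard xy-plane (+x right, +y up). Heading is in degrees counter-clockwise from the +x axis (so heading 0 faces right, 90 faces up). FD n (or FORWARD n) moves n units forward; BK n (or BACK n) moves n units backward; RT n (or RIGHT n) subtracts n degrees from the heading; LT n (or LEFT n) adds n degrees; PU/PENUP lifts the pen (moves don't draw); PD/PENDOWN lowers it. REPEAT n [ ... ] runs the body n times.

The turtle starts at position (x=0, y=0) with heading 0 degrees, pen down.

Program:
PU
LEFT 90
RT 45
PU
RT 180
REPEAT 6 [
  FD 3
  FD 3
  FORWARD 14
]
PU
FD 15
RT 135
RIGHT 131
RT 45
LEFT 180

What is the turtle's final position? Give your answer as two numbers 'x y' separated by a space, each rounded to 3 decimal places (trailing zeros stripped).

Executing turtle program step by step:
Start: pos=(0,0), heading=0, pen down
PU: pen up
LT 90: heading 0 -> 90
RT 45: heading 90 -> 45
PU: pen up
RT 180: heading 45 -> 225
REPEAT 6 [
  -- iteration 1/6 --
  FD 3: (0,0) -> (-2.121,-2.121) [heading=225, move]
  FD 3: (-2.121,-2.121) -> (-4.243,-4.243) [heading=225, move]
  FD 14: (-4.243,-4.243) -> (-14.142,-14.142) [heading=225, move]
  -- iteration 2/6 --
  FD 3: (-14.142,-14.142) -> (-16.263,-16.263) [heading=225, move]
  FD 3: (-16.263,-16.263) -> (-18.385,-18.385) [heading=225, move]
  FD 14: (-18.385,-18.385) -> (-28.284,-28.284) [heading=225, move]
  -- iteration 3/6 --
  FD 3: (-28.284,-28.284) -> (-30.406,-30.406) [heading=225, move]
  FD 3: (-30.406,-30.406) -> (-32.527,-32.527) [heading=225, move]
  FD 14: (-32.527,-32.527) -> (-42.426,-42.426) [heading=225, move]
  -- iteration 4/6 --
  FD 3: (-42.426,-42.426) -> (-44.548,-44.548) [heading=225, move]
  FD 3: (-44.548,-44.548) -> (-46.669,-46.669) [heading=225, move]
  FD 14: (-46.669,-46.669) -> (-56.569,-56.569) [heading=225, move]
  -- iteration 5/6 --
  FD 3: (-56.569,-56.569) -> (-58.69,-58.69) [heading=225, move]
  FD 3: (-58.69,-58.69) -> (-60.811,-60.811) [heading=225, move]
  FD 14: (-60.811,-60.811) -> (-70.711,-70.711) [heading=225, move]
  -- iteration 6/6 --
  FD 3: (-70.711,-70.711) -> (-72.832,-72.832) [heading=225, move]
  FD 3: (-72.832,-72.832) -> (-74.953,-74.953) [heading=225, move]
  FD 14: (-74.953,-74.953) -> (-84.853,-84.853) [heading=225, move]
]
PU: pen up
FD 15: (-84.853,-84.853) -> (-95.459,-95.459) [heading=225, move]
RT 135: heading 225 -> 90
RT 131: heading 90 -> 319
RT 45: heading 319 -> 274
LT 180: heading 274 -> 94
Final: pos=(-95.459,-95.459), heading=94, 0 segment(s) drawn

Answer: -95.459 -95.459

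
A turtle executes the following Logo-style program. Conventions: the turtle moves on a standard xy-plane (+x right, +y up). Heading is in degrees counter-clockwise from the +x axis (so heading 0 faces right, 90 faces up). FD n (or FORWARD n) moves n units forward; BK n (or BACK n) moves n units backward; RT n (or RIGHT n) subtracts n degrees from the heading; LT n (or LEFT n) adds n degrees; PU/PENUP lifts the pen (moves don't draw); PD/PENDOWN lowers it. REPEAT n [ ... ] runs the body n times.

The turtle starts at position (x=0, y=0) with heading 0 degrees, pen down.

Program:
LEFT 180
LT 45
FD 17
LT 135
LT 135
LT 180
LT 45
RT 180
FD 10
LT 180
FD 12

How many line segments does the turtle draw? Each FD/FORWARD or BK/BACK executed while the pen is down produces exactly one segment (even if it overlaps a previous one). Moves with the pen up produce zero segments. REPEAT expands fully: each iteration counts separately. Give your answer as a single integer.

Answer: 3

Derivation:
Executing turtle program step by step:
Start: pos=(0,0), heading=0, pen down
LT 180: heading 0 -> 180
LT 45: heading 180 -> 225
FD 17: (0,0) -> (-12.021,-12.021) [heading=225, draw]
LT 135: heading 225 -> 0
LT 135: heading 0 -> 135
LT 180: heading 135 -> 315
LT 45: heading 315 -> 0
RT 180: heading 0 -> 180
FD 10: (-12.021,-12.021) -> (-22.021,-12.021) [heading=180, draw]
LT 180: heading 180 -> 0
FD 12: (-22.021,-12.021) -> (-10.021,-12.021) [heading=0, draw]
Final: pos=(-10.021,-12.021), heading=0, 3 segment(s) drawn
Segments drawn: 3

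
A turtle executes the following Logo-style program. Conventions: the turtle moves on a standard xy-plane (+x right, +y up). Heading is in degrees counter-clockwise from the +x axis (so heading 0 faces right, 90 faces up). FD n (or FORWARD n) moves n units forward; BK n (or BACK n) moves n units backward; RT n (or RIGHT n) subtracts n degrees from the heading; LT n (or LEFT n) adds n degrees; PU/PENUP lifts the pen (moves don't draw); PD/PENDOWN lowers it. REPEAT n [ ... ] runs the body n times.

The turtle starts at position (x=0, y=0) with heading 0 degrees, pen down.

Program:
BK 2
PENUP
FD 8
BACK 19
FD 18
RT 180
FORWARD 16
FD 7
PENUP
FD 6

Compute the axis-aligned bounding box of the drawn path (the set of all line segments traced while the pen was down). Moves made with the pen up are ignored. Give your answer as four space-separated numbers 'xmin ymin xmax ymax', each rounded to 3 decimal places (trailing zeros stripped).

Executing turtle program step by step:
Start: pos=(0,0), heading=0, pen down
BK 2: (0,0) -> (-2,0) [heading=0, draw]
PU: pen up
FD 8: (-2,0) -> (6,0) [heading=0, move]
BK 19: (6,0) -> (-13,0) [heading=0, move]
FD 18: (-13,0) -> (5,0) [heading=0, move]
RT 180: heading 0 -> 180
FD 16: (5,0) -> (-11,0) [heading=180, move]
FD 7: (-11,0) -> (-18,0) [heading=180, move]
PU: pen up
FD 6: (-18,0) -> (-24,0) [heading=180, move]
Final: pos=(-24,0), heading=180, 1 segment(s) drawn

Segment endpoints: x in {-2, 0}, y in {0}
xmin=-2, ymin=0, xmax=0, ymax=0

Answer: -2 0 0 0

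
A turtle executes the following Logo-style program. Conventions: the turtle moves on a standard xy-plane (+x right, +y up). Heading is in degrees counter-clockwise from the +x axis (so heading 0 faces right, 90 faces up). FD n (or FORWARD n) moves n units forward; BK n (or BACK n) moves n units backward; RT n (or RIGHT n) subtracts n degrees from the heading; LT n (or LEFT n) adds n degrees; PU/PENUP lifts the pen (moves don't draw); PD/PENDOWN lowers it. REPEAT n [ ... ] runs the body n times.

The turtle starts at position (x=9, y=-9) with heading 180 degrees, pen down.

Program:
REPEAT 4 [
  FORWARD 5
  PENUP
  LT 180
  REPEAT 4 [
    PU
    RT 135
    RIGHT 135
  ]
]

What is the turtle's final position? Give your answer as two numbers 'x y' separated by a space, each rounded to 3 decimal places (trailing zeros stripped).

Executing turtle program step by step:
Start: pos=(9,-9), heading=180, pen down
REPEAT 4 [
  -- iteration 1/4 --
  FD 5: (9,-9) -> (4,-9) [heading=180, draw]
  PU: pen up
  LT 180: heading 180 -> 0
  REPEAT 4 [
    -- iteration 1/4 --
    PU: pen up
    RT 135: heading 0 -> 225
    RT 135: heading 225 -> 90
    -- iteration 2/4 --
    PU: pen up
    RT 135: heading 90 -> 315
    RT 135: heading 315 -> 180
    -- iteration 3/4 --
    PU: pen up
    RT 135: heading 180 -> 45
    RT 135: heading 45 -> 270
    -- iteration 4/4 --
    PU: pen up
    RT 135: heading 270 -> 135
    RT 135: heading 135 -> 0
  ]
  -- iteration 2/4 --
  FD 5: (4,-9) -> (9,-9) [heading=0, move]
  PU: pen up
  LT 180: heading 0 -> 180
  REPEAT 4 [
    -- iteration 1/4 --
    PU: pen up
    RT 135: heading 180 -> 45
    RT 135: heading 45 -> 270
    -- iteration 2/4 --
    PU: pen up
    RT 135: heading 270 -> 135
    RT 135: heading 135 -> 0
    -- iteration 3/4 --
    PU: pen up
    RT 135: heading 0 -> 225
    RT 135: heading 225 -> 90
    -- iteration 4/4 --
    PU: pen up
    RT 135: heading 90 -> 315
    RT 135: heading 315 -> 180
  ]
  -- iteration 3/4 --
  FD 5: (9,-9) -> (4,-9) [heading=180, move]
  PU: pen up
  LT 180: heading 180 -> 0
  REPEAT 4 [
    -- iteration 1/4 --
    PU: pen up
    RT 135: heading 0 -> 225
    RT 135: heading 225 -> 90
    -- iteration 2/4 --
    PU: pen up
    RT 135: heading 90 -> 315
    RT 135: heading 315 -> 180
    -- iteration 3/4 --
    PU: pen up
    RT 135: heading 180 -> 45
    RT 135: heading 45 -> 270
    -- iteration 4/4 --
    PU: pen up
    RT 135: heading 270 -> 135
    RT 135: heading 135 -> 0
  ]
  -- iteration 4/4 --
  FD 5: (4,-9) -> (9,-9) [heading=0, move]
  PU: pen up
  LT 180: heading 0 -> 180
  REPEAT 4 [
    -- iteration 1/4 --
    PU: pen up
    RT 135: heading 180 -> 45
    RT 135: heading 45 -> 270
    -- iteration 2/4 --
    PU: pen up
    RT 135: heading 270 -> 135
    RT 135: heading 135 -> 0
    -- iteration 3/4 --
    PU: pen up
    RT 135: heading 0 -> 225
    RT 135: heading 225 -> 90
    -- iteration 4/4 --
    PU: pen up
    RT 135: heading 90 -> 315
    RT 135: heading 315 -> 180
  ]
]
Final: pos=(9,-9), heading=180, 1 segment(s) drawn

Answer: 9 -9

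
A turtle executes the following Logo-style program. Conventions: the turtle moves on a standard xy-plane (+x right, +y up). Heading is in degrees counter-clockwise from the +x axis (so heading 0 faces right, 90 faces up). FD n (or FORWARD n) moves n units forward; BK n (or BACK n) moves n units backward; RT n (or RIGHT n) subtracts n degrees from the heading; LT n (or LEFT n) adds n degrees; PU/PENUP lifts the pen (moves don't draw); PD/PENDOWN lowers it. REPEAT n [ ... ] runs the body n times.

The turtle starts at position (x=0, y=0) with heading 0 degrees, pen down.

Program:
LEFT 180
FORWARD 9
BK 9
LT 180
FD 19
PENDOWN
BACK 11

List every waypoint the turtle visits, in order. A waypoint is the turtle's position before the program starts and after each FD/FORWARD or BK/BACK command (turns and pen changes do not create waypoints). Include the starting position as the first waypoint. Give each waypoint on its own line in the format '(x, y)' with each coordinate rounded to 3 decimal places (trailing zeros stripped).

Answer: (0, 0)
(-9, 0)
(0, 0)
(19, 0)
(8, 0)

Derivation:
Executing turtle program step by step:
Start: pos=(0,0), heading=0, pen down
LT 180: heading 0 -> 180
FD 9: (0,0) -> (-9,0) [heading=180, draw]
BK 9: (-9,0) -> (0,0) [heading=180, draw]
LT 180: heading 180 -> 0
FD 19: (0,0) -> (19,0) [heading=0, draw]
PD: pen down
BK 11: (19,0) -> (8,0) [heading=0, draw]
Final: pos=(8,0), heading=0, 4 segment(s) drawn
Waypoints (5 total):
(0, 0)
(-9, 0)
(0, 0)
(19, 0)
(8, 0)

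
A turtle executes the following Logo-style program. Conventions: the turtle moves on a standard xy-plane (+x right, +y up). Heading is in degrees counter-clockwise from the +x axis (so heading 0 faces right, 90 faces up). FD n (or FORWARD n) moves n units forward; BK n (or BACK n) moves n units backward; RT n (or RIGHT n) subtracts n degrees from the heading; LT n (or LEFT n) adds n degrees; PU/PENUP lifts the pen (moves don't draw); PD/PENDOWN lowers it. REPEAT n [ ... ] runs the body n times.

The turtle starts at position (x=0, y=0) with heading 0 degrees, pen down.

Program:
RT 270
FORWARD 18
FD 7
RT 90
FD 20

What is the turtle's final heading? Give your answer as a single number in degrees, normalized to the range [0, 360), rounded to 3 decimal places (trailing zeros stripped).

Executing turtle program step by step:
Start: pos=(0,0), heading=0, pen down
RT 270: heading 0 -> 90
FD 18: (0,0) -> (0,18) [heading=90, draw]
FD 7: (0,18) -> (0,25) [heading=90, draw]
RT 90: heading 90 -> 0
FD 20: (0,25) -> (20,25) [heading=0, draw]
Final: pos=(20,25), heading=0, 3 segment(s) drawn

Answer: 0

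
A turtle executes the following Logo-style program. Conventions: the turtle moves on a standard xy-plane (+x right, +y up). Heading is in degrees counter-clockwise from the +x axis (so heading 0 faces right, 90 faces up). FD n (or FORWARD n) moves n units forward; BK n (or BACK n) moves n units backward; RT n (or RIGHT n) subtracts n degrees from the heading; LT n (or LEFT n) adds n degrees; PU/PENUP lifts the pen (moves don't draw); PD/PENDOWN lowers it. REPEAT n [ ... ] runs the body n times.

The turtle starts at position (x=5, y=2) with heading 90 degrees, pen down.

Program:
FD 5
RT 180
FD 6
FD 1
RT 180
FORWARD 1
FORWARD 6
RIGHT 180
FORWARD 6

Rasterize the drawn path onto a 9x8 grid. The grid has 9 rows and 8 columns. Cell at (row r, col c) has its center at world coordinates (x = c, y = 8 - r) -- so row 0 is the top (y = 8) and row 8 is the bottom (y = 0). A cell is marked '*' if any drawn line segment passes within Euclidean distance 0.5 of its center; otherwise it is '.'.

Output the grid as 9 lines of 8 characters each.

Answer: ........
.....*..
.....*..
.....*..
.....*..
.....*..
.....*..
.....*..
.....*..

Derivation:
Segment 0: (5,2) -> (5,7)
Segment 1: (5,7) -> (5,1)
Segment 2: (5,1) -> (5,0)
Segment 3: (5,0) -> (5,1)
Segment 4: (5,1) -> (5,7)
Segment 5: (5,7) -> (5,1)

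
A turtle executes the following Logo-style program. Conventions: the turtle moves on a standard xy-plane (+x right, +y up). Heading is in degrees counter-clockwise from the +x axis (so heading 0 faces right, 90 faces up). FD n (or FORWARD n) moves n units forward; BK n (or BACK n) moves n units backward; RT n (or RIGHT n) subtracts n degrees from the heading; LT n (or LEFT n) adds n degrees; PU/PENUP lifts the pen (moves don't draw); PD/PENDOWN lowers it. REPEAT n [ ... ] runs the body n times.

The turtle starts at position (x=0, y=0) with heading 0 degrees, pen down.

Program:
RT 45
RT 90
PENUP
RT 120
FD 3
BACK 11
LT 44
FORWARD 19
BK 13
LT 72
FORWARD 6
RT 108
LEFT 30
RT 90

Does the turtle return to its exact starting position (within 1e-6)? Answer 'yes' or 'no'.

Executing turtle program step by step:
Start: pos=(0,0), heading=0, pen down
RT 45: heading 0 -> 315
RT 90: heading 315 -> 225
PU: pen up
RT 120: heading 225 -> 105
FD 3: (0,0) -> (-0.776,2.898) [heading=105, move]
BK 11: (-0.776,2.898) -> (2.071,-7.727) [heading=105, move]
LT 44: heading 105 -> 149
FD 19: (2.071,-7.727) -> (-14.216,2.058) [heading=149, move]
BK 13: (-14.216,2.058) -> (-3.072,-4.637) [heading=149, move]
LT 72: heading 149 -> 221
FD 6: (-3.072,-4.637) -> (-7.601,-8.574) [heading=221, move]
RT 108: heading 221 -> 113
LT 30: heading 113 -> 143
RT 90: heading 143 -> 53
Final: pos=(-7.601,-8.574), heading=53, 0 segment(s) drawn

Start position: (0, 0)
Final position: (-7.601, -8.574)
Distance = 11.458; >= 1e-6 -> NOT closed

Answer: no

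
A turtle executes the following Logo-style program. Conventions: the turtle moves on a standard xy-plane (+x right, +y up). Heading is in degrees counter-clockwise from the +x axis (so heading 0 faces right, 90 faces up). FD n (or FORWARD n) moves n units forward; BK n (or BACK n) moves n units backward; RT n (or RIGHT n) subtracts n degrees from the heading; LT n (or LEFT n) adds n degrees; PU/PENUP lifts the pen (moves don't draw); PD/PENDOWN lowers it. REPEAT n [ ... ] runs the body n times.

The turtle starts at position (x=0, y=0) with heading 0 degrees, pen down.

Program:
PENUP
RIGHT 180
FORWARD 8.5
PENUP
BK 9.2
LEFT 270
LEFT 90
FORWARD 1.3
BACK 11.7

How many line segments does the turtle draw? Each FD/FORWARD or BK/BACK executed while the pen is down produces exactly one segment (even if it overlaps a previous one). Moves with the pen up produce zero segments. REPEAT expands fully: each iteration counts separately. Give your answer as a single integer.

Answer: 0

Derivation:
Executing turtle program step by step:
Start: pos=(0,0), heading=0, pen down
PU: pen up
RT 180: heading 0 -> 180
FD 8.5: (0,0) -> (-8.5,0) [heading=180, move]
PU: pen up
BK 9.2: (-8.5,0) -> (0.7,0) [heading=180, move]
LT 270: heading 180 -> 90
LT 90: heading 90 -> 180
FD 1.3: (0.7,0) -> (-0.6,0) [heading=180, move]
BK 11.7: (-0.6,0) -> (11.1,0) [heading=180, move]
Final: pos=(11.1,0), heading=180, 0 segment(s) drawn
Segments drawn: 0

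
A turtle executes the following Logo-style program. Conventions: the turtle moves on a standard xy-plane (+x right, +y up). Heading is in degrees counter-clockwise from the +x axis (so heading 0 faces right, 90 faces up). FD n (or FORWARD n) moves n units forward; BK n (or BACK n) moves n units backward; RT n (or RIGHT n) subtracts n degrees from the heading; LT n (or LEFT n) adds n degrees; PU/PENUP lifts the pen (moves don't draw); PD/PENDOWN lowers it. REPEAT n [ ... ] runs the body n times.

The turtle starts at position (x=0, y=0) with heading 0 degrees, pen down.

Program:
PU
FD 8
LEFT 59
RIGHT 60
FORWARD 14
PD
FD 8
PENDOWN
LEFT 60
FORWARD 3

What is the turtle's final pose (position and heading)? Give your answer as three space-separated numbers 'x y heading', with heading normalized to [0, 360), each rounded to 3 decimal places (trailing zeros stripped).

Answer: 31.542 2.188 59

Derivation:
Executing turtle program step by step:
Start: pos=(0,0), heading=0, pen down
PU: pen up
FD 8: (0,0) -> (8,0) [heading=0, move]
LT 59: heading 0 -> 59
RT 60: heading 59 -> 359
FD 14: (8,0) -> (21.998,-0.244) [heading=359, move]
PD: pen down
FD 8: (21.998,-0.244) -> (29.997,-0.384) [heading=359, draw]
PD: pen down
LT 60: heading 359 -> 59
FD 3: (29.997,-0.384) -> (31.542,2.188) [heading=59, draw]
Final: pos=(31.542,2.188), heading=59, 2 segment(s) drawn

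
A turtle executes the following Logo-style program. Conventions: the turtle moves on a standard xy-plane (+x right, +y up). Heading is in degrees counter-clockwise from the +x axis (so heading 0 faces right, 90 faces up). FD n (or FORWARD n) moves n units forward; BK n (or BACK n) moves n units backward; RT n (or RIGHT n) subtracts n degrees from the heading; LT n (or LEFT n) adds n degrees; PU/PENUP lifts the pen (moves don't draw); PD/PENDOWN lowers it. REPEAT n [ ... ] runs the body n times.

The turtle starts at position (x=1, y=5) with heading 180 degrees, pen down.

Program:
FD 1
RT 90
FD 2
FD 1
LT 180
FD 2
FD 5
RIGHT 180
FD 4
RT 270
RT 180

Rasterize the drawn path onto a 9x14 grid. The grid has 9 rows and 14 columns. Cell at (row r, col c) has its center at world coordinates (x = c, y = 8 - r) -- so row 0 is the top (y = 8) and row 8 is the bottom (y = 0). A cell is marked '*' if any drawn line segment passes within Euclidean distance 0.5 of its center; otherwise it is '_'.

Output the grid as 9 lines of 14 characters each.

Answer: *_____________
*_____________
*_____________
**____________
*_____________
*_____________
*_____________
*_____________
______________

Derivation:
Segment 0: (1,5) -> (0,5)
Segment 1: (0,5) -> (0,7)
Segment 2: (0,7) -> (0,8)
Segment 3: (0,8) -> (-0,6)
Segment 4: (-0,6) -> (-0,1)
Segment 5: (-0,1) -> (-0,5)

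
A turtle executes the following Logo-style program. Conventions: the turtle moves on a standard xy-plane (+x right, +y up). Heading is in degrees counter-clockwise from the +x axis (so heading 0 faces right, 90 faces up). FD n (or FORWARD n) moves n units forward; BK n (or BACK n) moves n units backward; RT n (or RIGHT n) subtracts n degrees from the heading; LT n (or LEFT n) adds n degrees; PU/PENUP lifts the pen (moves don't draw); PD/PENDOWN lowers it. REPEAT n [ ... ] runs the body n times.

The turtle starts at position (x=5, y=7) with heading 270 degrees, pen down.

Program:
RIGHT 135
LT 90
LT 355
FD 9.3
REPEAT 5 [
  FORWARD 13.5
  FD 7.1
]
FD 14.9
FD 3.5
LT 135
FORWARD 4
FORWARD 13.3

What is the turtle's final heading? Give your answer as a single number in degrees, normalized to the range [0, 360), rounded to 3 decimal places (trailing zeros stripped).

Answer: 355

Derivation:
Executing turtle program step by step:
Start: pos=(5,7), heading=270, pen down
RT 135: heading 270 -> 135
LT 90: heading 135 -> 225
LT 355: heading 225 -> 220
FD 9.3: (5,7) -> (-2.124,1.022) [heading=220, draw]
REPEAT 5 [
  -- iteration 1/5 --
  FD 13.5: (-2.124,1.022) -> (-12.466,-7.656) [heading=220, draw]
  FD 7.1: (-12.466,-7.656) -> (-17.905,-12.219) [heading=220, draw]
  -- iteration 2/5 --
  FD 13.5: (-17.905,-12.219) -> (-28.246,-20.897) [heading=220, draw]
  FD 7.1: (-28.246,-20.897) -> (-33.685,-25.461) [heading=220, draw]
  -- iteration 3/5 --
  FD 13.5: (-33.685,-25.461) -> (-44.027,-34.138) [heading=220, draw]
  FD 7.1: (-44.027,-34.138) -> (-49.466,-38.702) [heading=220, draw]
  -- iteration 4/5 --
  FD 13.5: (-49.466,-38.702) -> (-59.807,-47.38) [heading=220, draw]
  FD 7.1: (-59.807,-47.38) -> (-65.246,-51.944) [heading=220, draw]
  -- iteration 5/5 --
  FD 13.5: (-65.246,-51.944) -> (-75.588,-60.621) [heading=220, draw]
  FD 7.1: (-75.588,-60.621) -> (-81.027,-65.185) [heading=220, draw]
]
FD 14.9: (-81.027,-65.185) -> (-92.441,-74.763) [heading=220, draw]
FD 3.5: (-92.441,-74.763) -> (-95.122,-77.012) [heading=220, draw]
LT 135: heading 220 -> 355
FD 4: (-95.122,-77.012) -> (-91.137,-77.361) [heading=355, draw]
FD 13.3: (-91.137,-77.361) -> (-77.888,-78.52) [heading=355, draw]
Final: pos=(-77.888,-78.52), heading=355, 15 segment(s) drawn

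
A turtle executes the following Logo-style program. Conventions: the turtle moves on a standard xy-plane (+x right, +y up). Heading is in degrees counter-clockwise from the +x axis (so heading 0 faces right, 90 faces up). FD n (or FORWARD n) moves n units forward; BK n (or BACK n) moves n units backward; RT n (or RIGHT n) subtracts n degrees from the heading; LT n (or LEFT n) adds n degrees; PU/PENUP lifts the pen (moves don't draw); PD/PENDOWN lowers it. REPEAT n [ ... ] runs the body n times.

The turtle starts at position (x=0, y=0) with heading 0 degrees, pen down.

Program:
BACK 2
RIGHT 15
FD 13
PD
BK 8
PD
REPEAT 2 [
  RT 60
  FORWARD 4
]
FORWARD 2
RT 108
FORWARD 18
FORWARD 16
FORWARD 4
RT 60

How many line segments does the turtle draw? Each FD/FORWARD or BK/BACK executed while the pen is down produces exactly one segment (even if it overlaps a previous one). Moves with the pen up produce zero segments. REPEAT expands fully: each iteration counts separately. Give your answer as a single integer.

Answer: 9

Derivation:
Executing turtle program step by step:
Start: pos=(0,0), heading=0, pen down
BK 2: (0,0) -> (-2,0) [heading=0, draw]
RT 15: heading 0 -> 345
FD 13: (-2,0) -> (10.557,-3.365) [heading=345, draw]
PD: pen down
BK 8: (10.557,-3.365) -> (2.83,-1.294) [heading=345, draw]
PD: pen down
REPEAT 2 [
  -- iteration 1/2 --
  RT 60: heading 345 -> 285
  FD 4: (2.83,-1.294) -> (3.865,-5.158) [heading=285, draw]
  -- iteration 2/2 --
  RT 60: heading 285 -> 225
  FD 4: (3.865,-5.158) -> (1.036,-7.986) [heading=225, draw]
]
FD 2: (1.036,-7.986) -> (-0.378,-9.4) [heading=225, draw]
RT 108: heading 225 -> 117
FD 18: (-0.378,-9.4) -> (-8.55,6.638) [heading=117, draw]
FD 16: (-8.55,6.638) -> (-15.813,20.894) [heading=117, draw]
FD 4: (-15.813,20.894) -> (-17.629,24.458) [heading=117, draw]
RT 60: heading 117 -> 57
Final: pos=(-17.629,24.458), heading=57, 9 segment(s) drawn
Segments drawn: 9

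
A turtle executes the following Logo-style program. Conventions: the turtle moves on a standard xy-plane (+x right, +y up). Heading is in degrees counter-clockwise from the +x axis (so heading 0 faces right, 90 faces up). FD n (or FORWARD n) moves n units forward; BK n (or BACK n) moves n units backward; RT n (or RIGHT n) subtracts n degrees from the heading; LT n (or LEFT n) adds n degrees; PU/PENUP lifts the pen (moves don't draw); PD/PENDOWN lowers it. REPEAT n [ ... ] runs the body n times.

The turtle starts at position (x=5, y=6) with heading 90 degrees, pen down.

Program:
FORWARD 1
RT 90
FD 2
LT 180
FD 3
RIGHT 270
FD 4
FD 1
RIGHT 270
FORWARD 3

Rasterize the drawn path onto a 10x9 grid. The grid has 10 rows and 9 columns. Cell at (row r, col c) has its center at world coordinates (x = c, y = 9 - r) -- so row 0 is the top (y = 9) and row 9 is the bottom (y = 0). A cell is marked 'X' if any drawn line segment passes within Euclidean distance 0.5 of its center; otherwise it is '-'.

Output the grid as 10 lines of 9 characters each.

Segment 0: (5,6) -> (5,7)
Segment 1: (5,7) -> (7,7)
Segment 2: (7,7) -> (4,7)
Segment 3: (4,7) -> (4,3)
Segment 4: (4,3) -> (4,2)
Segment 5: (4,2) -> (7,2)

Answer: ---------
---------
----XXXX-
----XX---
----X----
----X----
----X----
----XXXX-
---------
---------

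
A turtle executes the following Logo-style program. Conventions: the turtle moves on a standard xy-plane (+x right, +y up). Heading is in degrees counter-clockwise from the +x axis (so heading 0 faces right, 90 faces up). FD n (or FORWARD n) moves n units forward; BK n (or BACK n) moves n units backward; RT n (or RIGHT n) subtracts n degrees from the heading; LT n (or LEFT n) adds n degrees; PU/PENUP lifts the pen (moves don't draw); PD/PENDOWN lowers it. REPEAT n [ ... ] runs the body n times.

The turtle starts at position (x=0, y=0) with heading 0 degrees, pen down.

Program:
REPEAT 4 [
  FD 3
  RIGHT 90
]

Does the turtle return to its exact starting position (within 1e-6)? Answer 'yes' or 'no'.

Answer: yes

Derivation:
Executing turtle program step by step:
Start: pos=(0,0), heading=0, pen down
REPEAT 4 [
  -- iteration 1/4 --
  FD 3: (0,0) -> (3,0) [heading=0, draw]
  RT 90: heading 0 -> 270
  -- iteration 2/4 --
  FD 3: (3,0) -> (3,-3) [heading=270, draw]
  RT 90: heading 270 -> 180
  -- iteration 3/4 --
  FD 3: (3,-3) -> (0,-3) [heading=180, draw]
  RT 90: heading 180 -> 90
  -- iteration 4/4 --
  FD 3: (0,-3) -> (0,0) [heading=90, draw]
  RT 90: heading 90 -> 0
]
Final: pos=(0,0), heading=0, 4 segment(s) drawn

Start position: (0, 0)
Final position: (0, 0)
Distance = 0; < 1e-6 -> CLOSED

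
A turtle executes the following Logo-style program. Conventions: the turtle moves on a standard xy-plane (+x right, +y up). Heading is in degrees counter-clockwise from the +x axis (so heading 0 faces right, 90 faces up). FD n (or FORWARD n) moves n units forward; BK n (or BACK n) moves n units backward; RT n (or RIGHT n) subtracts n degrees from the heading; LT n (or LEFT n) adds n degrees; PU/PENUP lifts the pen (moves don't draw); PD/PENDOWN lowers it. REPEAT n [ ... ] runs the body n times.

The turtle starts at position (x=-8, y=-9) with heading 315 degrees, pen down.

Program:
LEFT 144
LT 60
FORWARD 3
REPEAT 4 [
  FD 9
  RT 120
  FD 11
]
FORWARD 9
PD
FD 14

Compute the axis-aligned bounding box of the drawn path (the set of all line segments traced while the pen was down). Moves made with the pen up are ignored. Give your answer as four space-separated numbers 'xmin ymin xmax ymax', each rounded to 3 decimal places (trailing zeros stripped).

Answer: -19.203 -11.867 7.22 16.697

Derivation:
Executing turtle program step by step:
Start: pos=(-8,-9), heading=315, pen down
LT 144: heading 315 -> 99
LT 60: heading 99 -> 159
FD 3: (-8,-9) -> (-10.801,-7.925) [heading=159, draw]
REPEAT 4 [
  -- iteration 1/4 --
  FD 9: (-10.801,-7.925) -> (-19.203,-4.7) [heading=159, draw]
  RT 120: heading 159 -> 39
  FD 11: (-19.203,-4.7) -> (-10.654,2.223) [heading=39, draw]
  -- iteration 2/4 --
  FD 9: (-10.654,2.223) -> (-3.66,7.887) [heading=39, draw]
  RT 120: heading 39 -> 279
  FD 11: (-3.66,7.887) -> (-1.939,-2.978) [heading=279, draw]
  -- iteration 3/4 --
  FD 9: (-1.939,-2.978) -> (-0.531,-11.867) [heading=279, draw]
  RT 120: heading 279 -> 159
  FD 11: (-0.531,-11.867) -> (-10.801,-7.925) [heading=159, draw]
  -- iteration 4/4 --
  FD 9: (-10.801,-7.925) -> (-19.203,-4.7) [heading=159, draw]
  RT 120: heading 159 -> 39
  FD 11: (-19.203,-4.7) -> (-10.654,2.223) [heading=39, draw]
]
FD 9: (-10.654,2.223) -> (-3.66,7.887) [heading=39, draw]
PD: pen down
FD 14: (-3.66,7.887) -> (7.22,16.697) [heading=39, draw]
Final: pos=(7.22,16.697), heading=39, 11 segment(s) drawn

Segment endpoints: x in {-19.203, -19.203, -10.801, -10.654, -10.654, -8, -3.66, -3.66, -1.939, -0.531, 7.22}, y in {-11.867, -9, -7.925, -7.925, -4.7, -4.7, -2.978, 2.223, 2.223, 7.887, 7.887, 16.697}
xmin=-19.203, ymin=-11.867, xmax=7.22, ymax=16.697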